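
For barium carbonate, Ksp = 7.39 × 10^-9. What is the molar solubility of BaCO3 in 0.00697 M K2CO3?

s ≈ 1.06e-6 M

BaCO3(s) ⇌ Ba^2+(aq) + CO3^2-(aq)
Ksp = [Ba^2+][CO3^2-]
Let s = moles of BaCO3 that dissolve per litre. [Ba^2+] = s, [CO3^2-] = 0.00697 + s ≈ 0.00697 (Ksp is small, so little additional dissolves).
Ksp ≈ s × 0.00697
s = 1.06 × 10^-6 M
Check: s = 1.1 x 10^-6 ≪ 0.00697, so the approximation is valid.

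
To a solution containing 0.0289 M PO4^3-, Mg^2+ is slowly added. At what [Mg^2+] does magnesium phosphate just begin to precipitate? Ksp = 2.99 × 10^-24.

1.53 × 10^-7 M

Mg3(PO4)2(s) <=> 3 Mg^2+ + 2 PO4^3-
Ksp = [Mg^2+]^3[PO4^3-]^2
Precipitation begins when Q = Ksp. With [PO4^3-] = 0.0289 M:
2.99 × 10^-24 = (0.0289)^2 × [Mg^2+]^3
[Mg^2+] = (2.99 × 10^-24 / 8.352 x 10^-4)^(1/3) = 1.53 × 10^-7 M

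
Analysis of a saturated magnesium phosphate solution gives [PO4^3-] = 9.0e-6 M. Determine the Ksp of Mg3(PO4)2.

Mg3(PO4)2(s) <=> 3 Mg^2+(aq) + 2 PO4^3-(aq)
Stoichiometry gives [Mg^2+] = (3/2)[PO4^3-] = 1.35 × 10^-5 M.
Ksp = [Mg^2+]^3[PO4^3-]^2
Ksp = (1.35 × 10^-5)^3 × (9.0 × 10^-6)^2 = 2.0 × 10^-25

Ksp = 2.0 x 10^-25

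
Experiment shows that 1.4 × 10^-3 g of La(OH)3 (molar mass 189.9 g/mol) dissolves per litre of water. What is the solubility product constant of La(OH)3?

Molar solubility s = (1.4 × 10^-3 g/L) / (189.9 g/mol) = 7.37 x 10^-6 M.
La(OH)3(s) <=> La^3+(aq) + 3 OH^-(aq)
For each mole of La(OH)3 that dissolves: [La^3+] = s, [OH^-] = 3s.
Ksp = [La^3+][OH^-]^3
Substituting: Ksp = s(3s)^3 = 27s^4
Ksp = 27 × (7.37 × 10^-6)^4 = 8.0 x 10^-20

Ksp = 8.0 × 10^-20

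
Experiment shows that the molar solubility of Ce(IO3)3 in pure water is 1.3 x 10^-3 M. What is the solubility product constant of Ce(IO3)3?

Ce(IO3)3(s) ⇌ Ce^3+(aq) + 3 IO3^-(aq)
Let s = molar solubility. Then [Ce^3+] = s and [IO3^-] = 3s.
Ksp = [Ce^3+][IO3^-]^3
Substituting: Ksp = s(3s)^3 = 27s^4
With s = 1.3 × 10^-3: Ksp = 7.7 × 10^-11

7.7e-11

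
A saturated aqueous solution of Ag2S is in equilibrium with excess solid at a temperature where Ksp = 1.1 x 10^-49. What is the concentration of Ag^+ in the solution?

[Ag^+] = 6.0 × 10^-17 M

Ag2S(s) ⇌ 2 Ag^+ + S^2-
Ksp = [Ag^+]^2[S^2-]
If s mol/L of Ag2S dissolves, [Ag^+] = 2s and [S^2-] = s.
Substituting: Ksp = (2s)^2s = 4s^3
s = (1.1 x 10^-49 / 4)^(1/3) = 3.02 × 10^-17 M
[Ag^+] = 2s = 6.0 x 10^-17 M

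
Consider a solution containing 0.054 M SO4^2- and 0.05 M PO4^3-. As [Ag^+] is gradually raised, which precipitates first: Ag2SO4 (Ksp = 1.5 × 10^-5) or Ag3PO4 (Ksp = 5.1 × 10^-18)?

Each salt begins to precipitate when Q = Ksp, i.e. when [Ag^+] reaches its threshold.
For Ag2SO4: 1.5 × 10^-5 = 0.054 × [Ag^+]^2  ⇒  [Ag^+] = 1.7 × 10^-2 M.
For Ag3PO4: 5.1 × 10^-18 = 0.05 × [Ag^+]^3  ⇒  [Ag^+] = 4.7 × 10^-6 M.
The salt with the lower threshold [Ag^+] precipitates first: Ag3PO4.

Ag3PO4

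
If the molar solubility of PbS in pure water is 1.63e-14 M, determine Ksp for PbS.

Ksp = 2.66e-28

PbS(s) ⇌ Pb^2+ + S^2-
If s mol/L of PbS dissolves, [Pb^2+] = s and [S^2-] = s.
Ksp = [Pb^2+][S^2-]
Ksp = s^2
Ksp = (1.63 × 10^-14)^2 = 2.66 x 10^-28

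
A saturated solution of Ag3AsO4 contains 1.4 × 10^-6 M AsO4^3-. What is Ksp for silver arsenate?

Ag3AsO4(s) ⇌ 3 Ag^+(aq) + AsO4^3-(aq)
Stoichiometry gives [Ag^+] = (3/1)[AsO4^3-] = 4.20 × 10^-6 M.
Ksp = [Ag^+]^3[AsO4^3-]
Ksp = (4.20 × 10^-6)^3 × 1.4 × 10^-6 = 1.0 x 10^-22

1.0e-22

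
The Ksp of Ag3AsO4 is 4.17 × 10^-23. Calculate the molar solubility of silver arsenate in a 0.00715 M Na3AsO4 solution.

6.00 x 10^-8 M

Ag3AsO4(s) ⇌ 3 Ag^+(aq) + AsO4^3-(aq)
Ksp = [Ag^+]^3[AsO4^3-]
Let s = moles of Ag3AsO4 that dissolve per litre. [Ag^+] = 3s, [AsO4^3-] = 0.00715 + s ≈ 0.00715 (common-ion effect: AsO4^3- is already 0.00715 M).
Ksp ≈ (3s)^3 × 0.00715
s = 6.00 x 10^-8 M
Check: s = 6.0 x 10^-8 ≪ 0.00715, so the approximation is valid.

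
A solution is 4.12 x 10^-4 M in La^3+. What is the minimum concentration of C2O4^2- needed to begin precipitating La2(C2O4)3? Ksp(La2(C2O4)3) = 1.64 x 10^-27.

La2(C2O4)3(s) ⇌ 2 La^3+ + 3 C2O4^2-
Ksp = [La^3+]^2[C2O4^2-]^3
Precipitation begins when Q = Ksp. With [La^3+] = 4.12 x 10^-4 M:
1.64 x 10^-27 = (4.12 x 10^-4)^2 × [C2O4^2-]^3
[C2O4^2-] = (1.64 x 10^-27 / 1.697 × 10^-7)^(1/3) = 2.13 × 10^-7 M

[C2O4^2-] = 2.13 × 10^-7 M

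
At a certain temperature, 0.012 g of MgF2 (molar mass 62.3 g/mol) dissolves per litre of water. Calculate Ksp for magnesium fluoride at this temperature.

Molar solubility s = (1.2 x 10^-2 g/L) / (62.3 g/mol) = 1.93 x 10^-4 M.
MgF2(s) ⇌ Mg^2+(aq) + 2 F^-(aq)
Let s = molar solubility. Then [Mg^2+] = s and [F^-] = 2s.
Ksp = [Mg^2+][F^-]^2
Substituting: Ksp = s(2s)^2 = 4s^3
With s = 1.93 × 10^-4: Ksp = 2.9 × 10^-11

2.9e-11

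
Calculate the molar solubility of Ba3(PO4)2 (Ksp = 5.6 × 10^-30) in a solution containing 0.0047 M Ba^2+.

s ≈ 3.7e-12 M

Ba3(PO4)2(s) ⇌ 3 Ba^2+(aq) + 2 PO4^3-(aq)
Ksp = [Ba^2+]^3[PO4^3-]^2
Let s be the molar solubility in this solution. [Ba^2+] = 0.0047 + 3s ≈ 0.0047, [PO4^3-] = 2s (since the Ba^2+ already present dominates).
Ksp ≈ (0.0047)^3 × (2s)^2
s = 3.7 × 10^-12 M
Check: 3s = 1.1 × 10^-11 ≪ 0.0047, so the approximation is valid.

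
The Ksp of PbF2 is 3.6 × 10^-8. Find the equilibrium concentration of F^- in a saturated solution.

PbF2(s) ⇌ Pb^2+ + 2 F^-
Ksp = [Pb^2+][F^-]^2
For each mole of PbF2 that dissolves: [Pb^2+] = s, [F^-] = 2s.
Substituting: Ksp = s(2s)^2 = 4s^3
s^3 = 3.6 × 10^-8 / 4, so s = 2.08 × 10^-3 M
[F^-] = 2s = 4.2 x 10^-3 M

4.2 × 10^-3 M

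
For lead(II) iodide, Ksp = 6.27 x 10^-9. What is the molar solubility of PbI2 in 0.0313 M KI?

6.40 × 10^-6 M

PbI2(s) ⇌ Pb^2+ + 2 I^-
Ksp = [Pb^2+][I^-]^2
Let s = moles of PbI2 that dissolve per litre. [Pb^2+] = s, [I^-] = 0.0313 + 2s ≈ 0.0313 (since I^- from KI dominates).
Ksp ≈ s × (0.0313)^2
s = 6.40 × 10^-6 M
Check: 2s = 1.3 × 10^-5 ≪ 0.0313, so the approximation is valid.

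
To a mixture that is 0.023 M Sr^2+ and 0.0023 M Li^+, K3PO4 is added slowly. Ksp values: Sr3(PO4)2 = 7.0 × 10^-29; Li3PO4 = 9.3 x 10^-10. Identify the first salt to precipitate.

Precipitation of each salt starts when its ion product equals its Ksp.
For Sr3(PO4)2: 7.0 × 10^-29 = (0.023)^3 × [PO4^3-]^2  ⇒  [PO4^3-] = 2.4 × 10^-12 M.
For Li3PO4: 9.3 x 10^-10 = (0.0023)^3 × [PO4^3-]  ⇒  [PO4^3-] = 7.6 × 10^-2 M.
The salt with the lower threshold [PO4^3-] precipitates first: Sr3(PO4)2.

Sr3(PO4)2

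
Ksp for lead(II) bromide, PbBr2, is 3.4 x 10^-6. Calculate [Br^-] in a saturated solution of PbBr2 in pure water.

[Br^-] = 1.9 × 10^-2 M

PbBr2(s) ⇌ Pb^2+ + 2 Br^-
Ksp = [Pb^2+][Br^-]^2
With molar solubility s: [Pb^2+] = s, [Br^-] = 2s.
Substituting: Ksp = s(2s)^2 = 4s^3
s = (3.4 x 10^-6 / 4)^(1/3) = 9.47 × 10^-3 M
[Br^-] = 2s = 1.9 × 10^-2 M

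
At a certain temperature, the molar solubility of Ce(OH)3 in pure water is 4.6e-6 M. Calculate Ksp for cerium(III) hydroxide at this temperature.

Ce(OH)3(s) ⇌ Ce^3+ + 3 OH^-
If s mol/L of Ce(OH)3 dissolves, [Ce^3+] = s and [OH^-] = 3s.
Ksp = [Ce^3+][OH^-]^3
So Ksp = s × (3s)^3 = 27s^4
With s = 4.6 × 10^-6: Ksp = 1.2 × 10^-20

Ksp = 1.2 × 10^-20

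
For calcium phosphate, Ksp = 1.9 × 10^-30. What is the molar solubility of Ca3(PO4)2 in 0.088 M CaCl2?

s ≈ 2.6 × 10^-14 M

Ca3(PO4)2(s) ⇌ 3 Ca^2+ + 2 PO4^3-
Ksp = [Ca^2+]^3[PO4^3-]^2
If s mol/L dissolves here, [Ca^2+] = 0.088 + 3s ≈ 0.088, [PO4^3-] = 2s (Ksp is small, so little additional dissolves).
Ksp ≈ (0.088)^3 × (2s)^2
s = 2.6 × 10^-14 M
Check: 3s = 7.9 x 10^-14 ≪ 0.088, so the approximation is valid.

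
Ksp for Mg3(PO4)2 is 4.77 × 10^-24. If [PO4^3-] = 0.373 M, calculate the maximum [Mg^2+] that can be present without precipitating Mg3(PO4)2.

[Mg^2+] ≈ 3.25 x 10^-8 M

Mg3(PO4)2(s) ⇌ 3 Mg^2+ + 2 PO4^3-
Ksp = [Mg^2+]^3[PO4^3-]^2
Precipitation begins when Q = Ksp. With [PO4^3-] = 0.373 M:
4.77 × 10^-24 = (0.373)^2 × [Mg^2+]^3
[Mg^2+] = (4.77 × 10^-24 / 1.391 x 10^-1)^(1/3) = 3.25 × 10^-8 M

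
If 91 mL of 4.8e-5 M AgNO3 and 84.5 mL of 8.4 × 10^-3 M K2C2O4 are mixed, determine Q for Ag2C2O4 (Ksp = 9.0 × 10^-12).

2.5 × 10^-12

Total volume = 91 + 84.5 = 175.5 mL.
[Ag^+] = 4.8 × 10^-5 × (91/175.5) = 2.49 × 10^-5 M
[C2O4^2-] = 8.4 × 10^-3 × (84.5/175.5) = 4.04 × 10^-3 M
Ag2C2O4(s) ⇌ 2 Ag^+ + C2O4^2-, so Q = [Ag^+]^2[C2O4^2-]
Q = (2.49 × 10^-5)^2(4.04 x 10^-3) = 2.5 × 10^-12
Q < Ksp, so no precipitate of Ag2C2O4 forms.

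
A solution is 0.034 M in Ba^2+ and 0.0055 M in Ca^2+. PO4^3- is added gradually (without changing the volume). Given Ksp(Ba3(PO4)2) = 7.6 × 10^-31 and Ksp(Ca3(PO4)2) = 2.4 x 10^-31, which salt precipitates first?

Ba3(PO4)2

Precipitation of each salt starts when its ion product equals its Ksp.
For Ba3(PO4)2: 7.6 × 10^-31 = (0.034)^3 × [PO4^3-]^2  ⇒  [PO4^3-] = 1.4 × 10^-13 M.
For Ca3(PO4)2: 2.4 x 10^-31 = (0.0055)^3 × [PO4^3-]^2  ⇒  [PO4^3-] = 1.2 × 10^-12 M.
The salt with the lower threshold [PO4^3-] precipitates first: Ba3(PO4)2.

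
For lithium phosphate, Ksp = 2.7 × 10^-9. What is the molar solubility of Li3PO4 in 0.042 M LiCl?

Li3PO4(s) ⇌ 3 Li^+(aq) + PO4^3-(aq)
Ksp = [Li^+]^3[PO4^3-]
Let s = moles of Li3PO4 that dissolve per litre. [Li^+] = 0.042 + 3s ≈ 0.042, [PO4^3-] = s (common-ion effect: Li^+ is already 0.042 M).
Ksp ≈ (0.042)^3 × s
s = 3.6 × 10^-5 M
Check: 3s = 1.1 × 10^-4 ≪ 0.042, so the approximation is valid.

3.6 × 10^-5 M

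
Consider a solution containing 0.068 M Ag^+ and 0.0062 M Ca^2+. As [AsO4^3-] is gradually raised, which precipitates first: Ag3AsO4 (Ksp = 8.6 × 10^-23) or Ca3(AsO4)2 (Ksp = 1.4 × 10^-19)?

Ag3AsO4

Precipitation of each salt starts when its ion product equals its Ksp.
For Ag3AsO4: 8.6 × 10^-23 = (0.068)^3 × [AsO4^3-]  ⇒  [AsO4^3-] = 2.7 × 10^-19 M.
For Ca3(AsO4)2: 1.4 × 10^-19 = (0.0062)^3 × [AsO4^3-]^2  ⇒  [AsO4^3-] = 7.7 × 10^-7 M.
The salt with the lower threshold [AsO4^3-] precipitates first: Ag3AsO4.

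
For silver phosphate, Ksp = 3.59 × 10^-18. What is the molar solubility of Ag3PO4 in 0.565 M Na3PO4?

Ag3PO4(s) ⇌ 3 Ag^+(aq) + PO4^3-(aq)
Ksp = [Ag^+]^3[PO4^3-]
Let s = moles of Ag3PO4 that dissolve per litre. [Ag^+] = 3s, [PO4^3-] = 0.565 + s ≈ 0.565 (common-ion effect: PO4^3- is already 0.565 M).
Ksp ≈ (3s)^3 × 0.565
s = 6.17 × 10^-7 M
Check: s = 6.2 × 10^-7 ≪ 0.565, so the approximation is valid.

6.17 × 10^-7 M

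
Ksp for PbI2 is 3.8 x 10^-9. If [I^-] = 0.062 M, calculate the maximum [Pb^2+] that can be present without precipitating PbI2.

PbI2(s) <=> Pb^2+ + 2 I^-
Ksp = [Pb^2+][I^-]^2
Precipitation begins when Q = Ksp. With [I^-] = 0.062 M:
3.8 x 10^-9 = (0.062)^2 × [Pb^2+]
[Pb^2+] = (3.8 x 10^-9 / 3.84 x 10^-3) = 9.9 × 10^-7 M

[Pb^2+] = 9.9 x 10^-7 M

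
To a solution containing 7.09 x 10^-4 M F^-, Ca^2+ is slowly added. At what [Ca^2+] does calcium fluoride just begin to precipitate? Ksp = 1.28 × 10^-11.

CaF2(s) <=> Ca^2+ + 2 F^-
Ksp = [Ca^2+][F^-]^2
Precipitation begins when Q = Ksp. With [F^-] = 7.09 x 10^-4 M:
1.28 × 10^-11 = (7.09 x 10^-4)^2 × [Ca^2+]
[Ca^2+] = (1.28 × 10^-11 / 5.027 x 10^-7) = 2.55 × 10^-5 M

[Ca^2+] ≈ 2.55e-5 M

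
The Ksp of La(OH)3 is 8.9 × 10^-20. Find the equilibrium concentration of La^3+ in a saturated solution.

[La^3+] ≈ 7.6 × 10^-6 M

La(OH)3(s) ⇌ La^3+(aq) + 3 OH^-(aq)
Ksp = [La^3+][OH^-]^3
Let s = molar solubility. Then [La^3+] = s and [OH^-] = 3s.
Ksp = s(3s)^3 = 27s^4
s = (8.9 × 10^-20 / 27)^(1/4) = 7.58 × 10^-6 M
[La^3+] = s = 7.6 × 10^-6 M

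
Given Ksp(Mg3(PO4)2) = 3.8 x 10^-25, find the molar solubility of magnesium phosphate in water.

Mg3(PO4)2(s) ⇌ 3 Mg^2+ + 2 PO4^3-
Ksp = [Mg^2+]^3[PO4^3-]^2
If s mol/L of Mg3(PO4)2 dissolves, [Mg^2+] = 3s and [PO4^3-] = 2s.
Ksp = (3s)^3(2s)^2 = 108s^5
Solving, s = (3.8 x 10^-25/108)^(1/5) = 5.1 × 10^-6 M

s = 5.1e-6 M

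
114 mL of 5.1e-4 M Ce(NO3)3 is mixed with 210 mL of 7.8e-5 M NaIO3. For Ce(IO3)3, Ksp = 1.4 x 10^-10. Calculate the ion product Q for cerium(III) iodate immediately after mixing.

Total volume = 114 + 210 = 324 mL.
[Ce^3+] = 5.1 × 10^-4 × (114/324) = 1.79 × 10^-4 M
[IO3^-] = 7.8 × 10^-5 × (210/324) = 5.06 × 10^-5 M
Ce(IO3)3(s) <=> Ce^3+ + 3 IO3^-, so Q = [Ce^3+][IO3^-]^3
Q = (1.79 × 10^-4)(5.06 x 10^-5)^3 = 2.3 × 10^-17
Q < Ksp, so no precipitate of Ce(IO3)3 forms.

Q = 2.3e-17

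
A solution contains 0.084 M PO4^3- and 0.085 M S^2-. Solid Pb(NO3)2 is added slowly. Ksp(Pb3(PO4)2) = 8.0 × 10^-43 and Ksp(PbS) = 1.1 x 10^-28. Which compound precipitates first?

Precipitation of each salt starts when its ion product equals its Ksp.
For Pb3(PO4)2: 8.0 × 10^-43 = (0.084)^2 × [Pb^2+]^3  ⇒  [Pb^2+] = 4.8 × 10^-14 M.
For PbS: 1.1 x 10^-28 = 0.085 × [Pb^2+]  ⇒  [Pb^2+] = 1.3 × 10^-27 M.
The salt with the lower threshold [Pb^2+] precipitates first: PbS.

PbS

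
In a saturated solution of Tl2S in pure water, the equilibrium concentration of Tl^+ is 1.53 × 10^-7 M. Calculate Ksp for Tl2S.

Ksp = 1.79 × 10^-21

Tl2S(s) ⇌ 2 Tl^+(aq) + S^2-(aq)
Stoichiometry gives [S^2-] = (1/2)[Tl^+] = 7.650 × 10^-8 M.
Ksp = [Tl^+]^2[S^2-]
Ksp = (1.53 × 10^-7)^2 × 7.650 × 10^-8 = 1.79 x 10^-21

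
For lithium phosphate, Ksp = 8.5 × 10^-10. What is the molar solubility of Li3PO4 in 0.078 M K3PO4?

Li3PO4(s) ⇌ 3 Li^+ + PO4^3-
Ksp = [Li^+]^3[PO4^3-]
Let s = moles of Li3PO4 that dissolve per litre. [Li^+] = 3s, [PO4^3-] = 0.078 + s ≈ 0.078 (common-ion effect: PO4^3- is already 0.078 M).
Ksp ≈ (3s)^3 × 0.078
s = 7.4 × 10^-4 M
Check: s = 7.4 x 10^-4 ≪ 0.078, so the approximation is valid.

s ≈ 7.4e-4 M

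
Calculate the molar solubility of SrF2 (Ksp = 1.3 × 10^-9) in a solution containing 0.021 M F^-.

s ≈ 2.9e-6 M

SrF2(s) ⇌ Sr^2+ + 2 F^-
Ksp = [Sr^2+][F^-]^2
Let s = moles of SrF2 that dissolve per litre. [Sr^2+] = s, [F^-] = 0.021 + 2s ≈ 0.021 (common-ion effect: F^- is already 0.021 M).
Ksp ≈ s × (0.021)^2
s = 2.9 x 10^-6 M
Check: 2s = 5.9 × 10^-6 ≪ 0.021, so the approximation is valid.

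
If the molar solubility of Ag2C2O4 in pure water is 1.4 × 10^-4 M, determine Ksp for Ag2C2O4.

Ksp = 1.1 × 10^-11

Ag2C2O4(s) ⇌ 2 Ag^+(aq) + C2O4^2-(aq)
If s mol/L of Ag2C2O4 dissolves, [Ag^+] = 2s and [C2O4^2-] = s.
Ksp = [Ag^+]^2[C2O4^2-]
Substituting: Ksp = (2s)^2s = 4s^3
With s = 1.4 × 10^-4: Ksp = 1.1 × 10^-11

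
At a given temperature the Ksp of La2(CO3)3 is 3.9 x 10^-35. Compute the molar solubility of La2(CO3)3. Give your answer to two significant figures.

s = 5.1 x 10^-8 M

La2(CO3)3(s) ⇌ 2 La^3+(aq) + 3 CO3^2-(aq)
Ksp = [La^3+]^2[CO3^2-]^3
Let s = molar solubility. Then [La^3+] = 2s and [CO3^2-] = 3s.
So Ksp = (2s)^2 × (3s)^3 = 108s^5
s^5 = 3.9 x 10^-35 / 108, so s = 5.1 x 10^-8 M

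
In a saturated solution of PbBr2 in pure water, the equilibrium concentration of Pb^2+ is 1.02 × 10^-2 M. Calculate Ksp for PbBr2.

PbBr2(s) ⇌ Pb^2+ + 2 Br^-
Stoichiometry gives [Br^-] = (2/1)[Pb^2+] = 2.040 × 10^-2 M.
Ksp = [Pb^2+][Br^-]^2
Ksp = 1.02 × 10^-2 × (2.040 x 10^-2)^2 = 4.24 × 10^-6

Ksp ≈ 4.24 x 10^-6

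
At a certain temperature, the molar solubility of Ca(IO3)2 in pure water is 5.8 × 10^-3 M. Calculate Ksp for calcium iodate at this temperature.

7.8e-7

Ca(IO3)2(s) ⇌ Ca^2+(aq) + 2 IO3^-(aq)
With molar solubility s: [Ca^2+] = s, [IO3^-] = 2s.
Ksp = [Ca^2+][IO3^-]^2
Substituting: Ksp = s(2s)^2 = 4s^3
Ksp = 4 × (5.8 × 10^-3)^3 = 7.8 × 10^-7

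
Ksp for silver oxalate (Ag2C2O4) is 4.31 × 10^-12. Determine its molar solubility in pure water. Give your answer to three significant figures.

s ≈ 1.03 × 10^-4 M

Ag2C2O4(s) <=> 2 Ag^+ + C2O4^2-
Ksp = [Ag^+]^2[C2O4^2-]
With molar solubility s: [Ag^+] = 2s, [C2O4^2-] = s.
So Ksp = (2s)^2 × s = 4s^3
s^3 = 4.31 × 10^-12 / 4, so s = 1.03 × 10^-4 M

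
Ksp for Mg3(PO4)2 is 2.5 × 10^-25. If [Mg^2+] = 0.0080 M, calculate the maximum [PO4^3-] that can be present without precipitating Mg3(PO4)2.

[PO4^3-] ≈ 7.0 x 10^-10 M

Mg3(PO4)2(s) <=> 3 Mg^2+ + 2 PO4^3-
Ksp = [Mg^2+]^3[PO4^3-]^2
Precipitation begins when Q = Ksp. With [Mg^2+] = 0.0080 M:
2.5 × 10^-25 = (0.0080)^3 × [PO4^3-]^2
[PO4^3-] = (2.5 × 10^-25 / 5.12 × 10^-7)^(1/2) = 7.0 × 10^-10 M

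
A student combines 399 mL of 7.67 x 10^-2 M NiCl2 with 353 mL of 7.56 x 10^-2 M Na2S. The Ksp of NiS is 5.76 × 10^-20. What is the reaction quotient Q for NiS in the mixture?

Total volume = 399 + 353 = 752 mL.
[Ni^2+] = 7.67 × 10^-2 × (399/752) = 4.070 × 10^-2 M
[S^2-] = 7.56 × 10^-2 × (353/752) = 3.549 x 10^-2 M
NiS(s) ⇌ Ni^2+(aq) + S^2-(aq), so Q = [Ni^2+][S^2-]
Q = (4.070 × 10^-2)(3.549 × 10^-2) = 1.44 x 10^-3
Q > Ksp, so NiS will precipitate.

Q = 1.44 x 10^-3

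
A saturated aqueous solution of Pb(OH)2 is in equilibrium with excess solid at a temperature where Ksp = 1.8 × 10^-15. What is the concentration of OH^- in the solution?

[OH^-] ≈ 1.5e-5 M

Pb(OH)2(s) ⇌ Pb^2+(aq) + 2 OH^-(aq)
Ksp = [Pb^2+][OH^-]^2
Let s = molar solubility. Then [Pb^2+] = s and [OH^-] = 2s.
Substituting: Ksp = s(2s)^2 = 4s^3
s^3 = 1.8 × 10^-15 / 4, so s = 7.66 × 10^-6 M
[OH^-] = 2s = 1.5 × 10^-5 M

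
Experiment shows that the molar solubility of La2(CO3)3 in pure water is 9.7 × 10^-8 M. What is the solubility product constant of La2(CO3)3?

9.3e-34

La2(CO3)3(s) <=> 2 La^3+ + 3 CO3^2-
If s mol/L of La2(CO3)3 dissolves, [La^3+] = 2s and [CO3^2-] = 3s.
Ksp = [La^3+]^2[CO3^2-]^3
Ksp = (2s)^2(3s)^3 = 108s^5
With s = 9.7 × 10^-8: Ksp = 9.3 × 10^-34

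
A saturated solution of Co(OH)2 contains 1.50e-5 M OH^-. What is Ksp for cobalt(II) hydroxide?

Co(OH)2(s) ⇌ Co^2+ + 2 OH^-
Stoichiometry gives [Co^2+] = (1/2)[OH^-] = 7.500 × 10^-6 M.
Ksp = [Co^2+][OH^-]^2
Ksp = 7.500 × 10^-6 × (1.50 x 10^-5)^2 = 1.69 × 10^-15

1.69e-15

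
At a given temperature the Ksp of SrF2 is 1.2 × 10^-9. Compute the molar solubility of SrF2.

SrF2(s) <=> Sr^2+(aq) + 2 F^-(aq)
Ksp = [Sr^2+][F^-]^2
With molar solubility s: [Sr^2+] = s, [F^-] = 2s.
Substituting: Ksp = s(2s)^2 = 4s^3
s = (1.2 × 10^-9 / 4)^(1/3) = 6.7 x 10^-4 M

s ≈ 6.7 × 10^-4 M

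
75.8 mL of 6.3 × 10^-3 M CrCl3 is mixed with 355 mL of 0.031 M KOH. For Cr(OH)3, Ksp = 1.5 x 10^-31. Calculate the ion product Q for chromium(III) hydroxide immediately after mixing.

1.8 × 10^-8

Total volume = 75.8 + 355 = 430.8 mL.
[Cr^3+] = 6.3 × 10^-3 × (75.8/430.8) = 1.11 x 10^-3 M
[OH^-] = 3.1 x 10^-2 × (355/430.8) = 2.55 × 10^-2 M
Cr(OH)3(s) ⇌ Cr^3+(aq) + 3 OH^-(aq), so Q = [Cr^3+][OH^-]^3
Q = (1.11 × 10^-3)(2.55 × 10^-2)^3 = 1.8 × 10^-8
Q > Ksp, so Cr(OH)3 will precipitate.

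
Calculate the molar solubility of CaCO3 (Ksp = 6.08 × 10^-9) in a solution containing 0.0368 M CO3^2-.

CaCO3(s) ⇌ Ca^2+(aq) + CO3^2-(aq)
Ksp = [Ca^2+][CO3^2-]
If s mol/L dissolves here, [Ca^2+] = s, [CO3^2-] = 0.0368 + s ≈ 0.0368 (since the CO3^2- already present dominates).
Ksp ≈ s × 0.0368
s = 1.65 × 10^-7 M
Check: s = 1.7 x 10^-7 ≪ 0.0368, so the approximation is valid.

1.65 x 10^-7 M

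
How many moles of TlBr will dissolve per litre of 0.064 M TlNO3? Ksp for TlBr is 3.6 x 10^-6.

s ≈ 5.6 x 10^-5 M

TlBr(s) ⇌ Tl^+(aq) + Br^-(aq)
Ksp = [Tl^+][Br^-]
Let s be the molar solubility in this solution. [Tl^+] = 0.064 + s ≈ 0.064, [Br^-] = s (since Tl^+ from TlNO3 dominates).
Ksp ≈ 0.064 × s
s = 5.6 x 10^-5 M
Check: s = 5.6 × 10^-5 ≪ 0.064, so the approximation is valid.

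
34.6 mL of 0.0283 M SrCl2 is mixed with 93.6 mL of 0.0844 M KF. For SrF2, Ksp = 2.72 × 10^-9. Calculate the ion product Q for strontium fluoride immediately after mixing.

Q ≈ 2.90e-5

Total volume = 34.6 + 93.6 = 128.2 mL.
[Sr^2+] = 2.83 × 10^-2 × (34.6/128.2) = 7.638 × 10^-3 M
[F^-] = 8.44 × 10^-2 × (93.6/128.2) = 6.162 × 10^-2 M
SrF2(s) ⇌ Sr^2+(aq) + 2 F^-(aq), so Q = [Sr^2+][F^-]^2
Q = (7.638 x 10^-3)(6.162 × 10^-2)^2 = 2.90 × 10^-5
Q > Ksp, so SrF2 will precipitate.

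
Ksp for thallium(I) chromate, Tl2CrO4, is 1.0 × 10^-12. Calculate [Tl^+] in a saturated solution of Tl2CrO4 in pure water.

Tl2CrO4(s) ⇌ 2 Tl^+ + CrO4^2-
Ksp = [Tl^+]^2[CrO4^2-]
With molar solubility s: [Tl^+] = 2s, [CrO4^2-] = s.
So Ksp = (2s)^2 × s = 4s^3
s^3 = 1.0 × 10^-12 / 4, so s = 6.30 x 10^-5 M
[Tl^+] = 2s = 1.3 × 10^-4 M

[Tl^+] ≈ 1.3e-4 M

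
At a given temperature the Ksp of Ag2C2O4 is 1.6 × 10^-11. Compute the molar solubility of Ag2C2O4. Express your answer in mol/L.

Ag2C2O4(s) <=> 2 Ag^+(aq) + C2O4^2-(aq)
Ksp = [Ag^+]^2[C2O4^2-]
With molar solubility s: [Ag^+] = 2s, [C2O4^2-] = s.
Substituting: Ksp = (2s)^2s = 4s^3
s = (1.6 × 10^-11 / 4)^(1/3) = 1.6 × 10^-4 M

s = 1.6 × 10^-4 M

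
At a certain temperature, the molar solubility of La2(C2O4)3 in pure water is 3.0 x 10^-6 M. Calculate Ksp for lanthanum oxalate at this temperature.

La2(C2O4)3(s) ⇌ 2 La^3+ + 3 C2O4^2-
With molar solubility s: [La^3+] = 2s, [C2O4^2-] = 3s.
Ksp = [La^3+]^2[C2O4^2-]^3
Substituting: Ksp = (2s)^2(3s)^3 = 108s^5
Ksp = 108 × (3.0 × 10^-6)^5 = 2.6 × 10^-26

2.6 x 10^-26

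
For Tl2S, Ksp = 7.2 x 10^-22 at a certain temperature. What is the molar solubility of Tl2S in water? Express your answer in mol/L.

Tl2S(s) ⇌ 2 Tl^+(aq) + S^2-(aq)
Ksp = [Tl^+]^2[S^2-]
For each mole of Tl2S that dissolves: [Tl^+] = 2s, [S^2-] = s.
So Ksp = (2s)^2 × s = 4s^3
s^3 = 7.2 x 10^-22 / 4, so s = 5.6 × 10^-8 M

5.6 × 10^-8 M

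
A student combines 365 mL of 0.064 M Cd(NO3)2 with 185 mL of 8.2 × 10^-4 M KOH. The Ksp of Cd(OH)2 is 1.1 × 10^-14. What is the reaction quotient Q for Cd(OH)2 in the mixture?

Q ≈ 3.2e-9

Total volume = 365 + 185 = 550 mL.
[Cd^2+] = 6.4 × 10^-2 × (365/550) = 4.25 × 10^-2 M
[OH^-] = 8.2 × 10^-4 × (185/550) = 2.76 x 10^-4 M
Cd(OH)2(s) <=> Cd^2+(aq) + 2 OH^-(aq), so Q = [Cd^2+][OH^-]^2
Q = (4.25 × 10^-2)(2.76 x 10^-4)^2 = 3.2 × 10^-9
Q > Ksp, so Cd(OH)2 will precipitate.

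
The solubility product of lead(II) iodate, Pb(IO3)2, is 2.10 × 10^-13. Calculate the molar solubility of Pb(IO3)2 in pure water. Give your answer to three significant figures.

Pb(IO3)2(s) <=> Pb^2+(aq) + 2 IO3^-(aq)
Ksp = [Pb^2+][IO3^-]^2
For each mole of Pb(IO3)2 that dissolves: [Pb^2+] = s, [IO3^-] = 2s.
So Ksp = s × (2s)^2 = 4s^3
s = (2.10 × 10^-13 / 4)^(1/3) = 3.74 × 10^-5 M

s = 3.74 × 10^-5 M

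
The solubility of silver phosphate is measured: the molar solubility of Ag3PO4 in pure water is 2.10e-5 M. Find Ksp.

Ag3PO4(s) <=> 3 Ag^+ + PO4^3-
With molar solubility s: [Ag^+] = 3s, [PO4^3-] = s.
Ksp = [Ag^+]^3[PO4^3-]
Substituting: Ksp = (3s)^3s = 27s^4
Ksp = 27 × (2.10 × 10^-5)^4 = 5.25 × 10^-18

5.25e-18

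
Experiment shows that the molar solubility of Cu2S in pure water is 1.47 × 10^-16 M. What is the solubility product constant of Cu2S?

Ksp = 1.27 × 10^-47

Cu2S(s) ⇌ 2 Cu^+ + S^2-
Let s = molar solubility. Then [Cu^+] = 2s and [S^2-] = s.
Ksp = [Cu^+]^2[S^2-]
Substituting: Ksp = (2s)^2s = 4s^3
With s = 1.47 × 10^-16: Ksp = 1.27 × 10^-47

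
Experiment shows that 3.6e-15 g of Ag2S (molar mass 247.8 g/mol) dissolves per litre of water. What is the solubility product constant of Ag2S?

Molar solubility s = (3.6 x 10^-15 g/L) / (247.8 g/mol) = 1.45 × 10^-17 M.
Ag2S(s) ⇌ 2 Ag^+(aq) + S^2-(aq)
With molar solubility s: [Ag^+] = 2s, [S^2-] = s.
Ksp = [Ag^+]^2[S^2-]
Ksp = (2s)^2s = 4s^3
With s = 1.45 × 10^-17: Ksp = 1.2 × 10^-50

Ksp = 1.2 × 10^-50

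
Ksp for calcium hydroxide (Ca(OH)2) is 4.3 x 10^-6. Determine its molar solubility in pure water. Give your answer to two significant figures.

Ca(OH)2(s) ⇌ Ca^2+(aq) + 2 OH^-(aq)
Ksp = [Ca^2+][OH^-]^2
If s mol/L of Ca(OH)2 dissolves, [Ca^2+] = s and [OH^-] = 2s.
Substituting: Ksp = s(2s)^2 = 4s^3
Solving, s = (4.3 x 10^-6/4)^(1/3) = 1.0 x 10^-2 M

s = 1.0 × 10^-2 M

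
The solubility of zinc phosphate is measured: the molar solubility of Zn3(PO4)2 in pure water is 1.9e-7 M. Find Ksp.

Zn3(PO4)2(s) <=> 3 Zn^2+(aq) + 2 PO4^3-(aq)
With molar solubility s: [Zn^2+] = 3s, [PO4^3-] = 2s.
Ksp = [Zn^2+]^3[PO4^3-]^2
Substituting: Ksp = (3s)^3(2s)^2 = 108s^5
With s = 1.9 x 10^-7: Ksp = 2.7 × 10^-32

Ksp = 2.7e-32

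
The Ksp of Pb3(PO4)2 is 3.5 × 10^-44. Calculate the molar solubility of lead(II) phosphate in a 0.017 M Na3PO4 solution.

Pb3(PO4)2(s) ⇌ 3 Pb^2+(aq) + 2 PO4^3-(aq)
Ksp = [Pb^2+]^3[PO4^3-]^2
If s mol/L dissolves here, [Pb^2+] = 3s, [PO4^3-] = 0.017 + 2s ≈ 0.017 (since PO4^3- from Na3PO4 dominates).
Ksp ≈ (3s)^3 × (0.017)^2
s = 1.6 x 10^-14 M
Check: 2s = 3.3 x 10^-14 ≪ 0.017, so the approximation is valid.

s = 1.6 × 10^-14 M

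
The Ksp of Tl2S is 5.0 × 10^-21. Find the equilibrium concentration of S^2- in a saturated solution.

1.1 × 10^-7 M

Tl2S(s) ⇌ 2 Tl^+ + S^2-
Ksp = [Tl^+]^2[S^2-]
Let s = molar solubility. Then [Tl^+] = 2s and [S^2-] = s.
Substituting: Ksp = (2s)^2s = 4s^3
Solving, s = (5.0 × 10^-21/4)^(1/3) = 1.08 × 10^-7 M
[S^2-] = s = 1.1 × 10^-7 M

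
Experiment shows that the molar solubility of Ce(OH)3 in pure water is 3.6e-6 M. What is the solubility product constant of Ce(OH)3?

4.5 × 10^-21

Ce(OH)3(s) ⇌ Ce^3+(aq) + 3 OH^-(aq)
If s mol/L of Ce(OH)3 dissolves, [Ce^3+] = s and [OH^-] = 3s.
Ksp = [Ce^3+][OH^-]^3
So Ksp = s × (3s)^3 = 27s^4
Ksp = 27 × (3.6 × 10^-6)^4 = 4.5 × 10^-21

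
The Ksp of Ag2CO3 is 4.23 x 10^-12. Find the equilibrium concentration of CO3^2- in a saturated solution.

[CO3^2-] ≈ 1.02e-4 M

Ag2CO3(s) ⇌ 2 Ag^+ + CO3^2-
Ksp = [Ag^+]^2[CO3^2-]
With molar solubility s: [Ag^+] = 2s, [CO3^2-] = s.
Substituting: Ksp = (2s)^2s = 4s^3
s^3 = 4.23 x 10^-12 / 4, so s = 1.019 x 10^-4 M
[CO3^2-] = s = 1.02 × 10^-4 M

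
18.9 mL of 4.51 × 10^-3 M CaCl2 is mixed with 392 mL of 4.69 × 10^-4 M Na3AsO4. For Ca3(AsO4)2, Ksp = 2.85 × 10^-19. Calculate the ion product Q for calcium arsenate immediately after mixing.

Total volume = 18.9 + 392 = 410.9 mL.
[Ca^2+] = 4.51 x 10^-3 × (18.9/410.9) = 2.074 x 10^-4 M
[AsO4^3-] = 4.69 × 10^-4 × (392/410.9) = 4.474 × 10^-4 M
Ca3(AsO4)2(s) ⇌ 3 Ca^2+ + 2 AsO4^3-, so Q = [Ca^2+]^3[AsO4^3-]^2
Q = (2.074 × 10^-4)^3(4.474 × 10^-4)^2 = 1.79 x 10^-18
Q > Ksp, so Ca3(AsO4)2 will precipitate.

1.79e-18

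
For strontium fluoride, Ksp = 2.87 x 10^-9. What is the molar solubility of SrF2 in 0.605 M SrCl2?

SrF2(s) <=> Sr^2+ + 2 F^-
Ksp = [Sr^2+][F^-]^2
Let s be the molar solubility in this solution. [Sr^2+] = 0.605 + s ≈ 0.605, [F^-] = 2s (common-ion effect: Sr^2+ is already 0.605 M).
Ksp ≈ 0.605 × (2s)^2
s = 3.44 × 10^-5 M
Check: s = 3.4 × 10^-5 ≪ 0.605, so the approximation is valid.

s = 3.44e-5 M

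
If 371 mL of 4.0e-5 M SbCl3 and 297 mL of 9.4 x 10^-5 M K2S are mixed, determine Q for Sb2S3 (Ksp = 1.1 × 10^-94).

Total volume = 371 + 297 = 668 mL.
[Sb^3+] = 4.0 × 10^-5 × (371/668) = 2.22 × 10^-5 M
[S^2-] = 9.4 x 10^-5 × (297/668) = 4.18 x 10^-5 M
Sb2S3(s) <=> 2 Sb^3+ + 3 S^2-, so Q = [Sb^3+]^2[S^2-]^3
Q = (2.22 x 10^-5)^2(4.18 x 10^-5)^3 = 3.6 x 10^-23
Q > Ksp, so Sb2S3 will precipitate.

Q ≈ 3.6e-23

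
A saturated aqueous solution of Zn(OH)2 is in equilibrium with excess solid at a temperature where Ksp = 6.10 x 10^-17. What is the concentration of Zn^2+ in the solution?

Zn(OH)2(s) ⇌ Zn^2+ + 2 OH^-
Ksp = [Zn^2+][OH^-]^2
Let s = molar solubility. Then [Zn^2+] = s and [OH^-] = 2s.
Ksp = s(2s)^2 = 4s^3
Solving, s = (6.10 x 10^-17/4)^(1/3) = 2.480 x 10^-6 M
[Zn^2+] = s = 2.48 × 10^-6 M

2.48 × 10^-6 M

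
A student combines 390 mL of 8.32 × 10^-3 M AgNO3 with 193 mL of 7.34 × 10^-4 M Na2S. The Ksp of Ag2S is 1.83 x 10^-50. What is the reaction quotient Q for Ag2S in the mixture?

Total volume = 390 + 193 = 583 mL.
[Ag^+] = 8.32 × 10^-3 × (390/583) = 5.566 × 10^-3 M
[S^2-] = 7.34 × 10^-4 × (193/583) = 2.430 × 10^-4 M
Ag2S(s) ⇌ 2 Ag^+ + S^2-, so Q = [Ag^+]^2[S^2-]
Q = (5.566 x 10^-3)^2(2.430 × 10^-4) = 7.53 × 10^-9
Q > Ksp, so Ag2S will precipitate.

Q = 7.53 × 10^-9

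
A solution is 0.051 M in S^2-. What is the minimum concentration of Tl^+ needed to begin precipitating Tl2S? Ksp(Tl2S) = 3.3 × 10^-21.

Tl2S(s) ⇌ 2 Tl^+ + S^2-
Ksp = [Tl^+]^2[S^2-]
Precipitation begins when Q = Ksp. With [S^2-] = 0.051 M:
3.3 × 10^-21 = (0.051) × [Tl^+]^2
[Tl^+] = (3.3 × 10^-21 / 5.1 × 10^-2)^(1/2) = 2.5 x 10^-10 M

2.5e-10 M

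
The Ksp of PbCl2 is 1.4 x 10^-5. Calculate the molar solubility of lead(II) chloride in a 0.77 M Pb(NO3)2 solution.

PbCl2(s) <=> Pb^2+ + 2 Cl^-
Ksp = [Pb^2+][Cl^-]^2
If s mol/L dissolves here, [Pb^2+] = 0.77 + s ≈ 0.77, [Cl^-] = 2s (Ksp is small, so little additional dissolves).
Ksp ≈ 0.77 × (2s)^2
s = 2.1 x 10^-3 M
Check: s = 2.1 × 10^-3 ≪ 0.77, so the approximation is valid.

s = 2.1 × 10^-3 M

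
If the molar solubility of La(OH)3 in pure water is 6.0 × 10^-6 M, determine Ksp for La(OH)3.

La(OH)3(s) <=> La^3+ + 3 OH^-
For each mole of La(OH)3 that dissolves: [La^3+] = s, [OH^-] = 3s.
Ksp = [La^3+][OH^-]^3
So Ksp = s × (3s)^3 = 27s^4
Ksp = 27 × (6.0 × 10^-6)^4 = 3.5 × 10^-20

Ksp ≈ 3.5e-20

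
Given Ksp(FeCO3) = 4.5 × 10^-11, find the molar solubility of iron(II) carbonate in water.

6.7 x 10^-6 M

FeCO3(s) ⇌ Fe^2+(aq) + CO3^2-(aq)
Ksp = [Fe^2+][CO3^2-]
With molar solubility s: [Fe^2+] = s, [CO3^2-] = s.
Ksp = s × s = s^2
s = (4.5 × 10^-11)^(1/2) = 6.7 × 10^-6 M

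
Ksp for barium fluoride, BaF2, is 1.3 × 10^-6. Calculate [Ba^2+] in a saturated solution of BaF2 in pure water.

[Ba^2+] = 6.9 × 10^-3 M

BaF2(s) ⇌ Ba^2+(aq) + 2 F^-(aq)
Ksp = [Ba^2+][F^-]^2
Let s = molar solubility. Then [Ba^2+] = s and [F^-] = 2s.
So Ksp = s × (2s)^2 = 4s^3
s = (1.3 × 10^-6 / 4)^(1/3) = 6.88 × 10^-3 M
[Ba^2+] = s = 6.9 × 10^-3 M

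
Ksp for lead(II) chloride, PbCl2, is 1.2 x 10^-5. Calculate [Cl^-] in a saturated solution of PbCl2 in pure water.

[Cl^-] ≈ 2.9e-2 M

PbCl2(s) ⇌ Pb^2+ + 2 Cl^-
Ksp = [Pb^2+][Cl^-]^2
For each mole of PbCl2 that dissolves: [Pb^2+] = s, [Cl^-] = 2s.
Ksp = s(2s)^2 = 4s^3
Solving, s = (1.2 x 10^-5/4)^(1/3) = 1.44 × 10^-2 M
[Cl^-] = 2s = 2.9 x 10^-2 M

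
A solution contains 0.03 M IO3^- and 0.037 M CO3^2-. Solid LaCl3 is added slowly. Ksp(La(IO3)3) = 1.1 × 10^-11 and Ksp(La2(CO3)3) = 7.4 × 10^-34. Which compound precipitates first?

Each salt begins to precipitate when Q = Ksp, i.e. when [La^3+] reaches its threshold.
For La(IO3)3: 1.1 × 10^-11 = (0.03)^3 × [La^3+]  ⇒  [La^3+] = 4.1 × 10^-7 M.
For La2(CO3)3: 7.4 × 10^-34 = (0.037)^3 × [La^3+]^2  ⇒  [La^3+] = 3.8 × 10^-15 M.
The salt with the lower threshold [La^3+] precipitates first: La2(CO3)3.

La2(CO3)3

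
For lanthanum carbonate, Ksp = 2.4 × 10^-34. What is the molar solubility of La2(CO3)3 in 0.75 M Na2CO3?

s ≈ 1.2e-17 M

La2(CO3)3(s) <=> 2 La^3+ + 3 CO3^2-
Ksp = [La^3+]^2[CO3^2-]^3
If s mol/L dissolves here, [La^3+] = 2s, [CO3^2-] = 0.75 + 3s ≈ 0.75 (since CO3^2- from Na2CO3 dominates).
Ksp ≈ (2s)^2 × (0.75)^3
s = 1.2 × 10^-17 M
Check: 3s = 3.6 × 10^-17 ≪ 0.75, so the approximation is valid.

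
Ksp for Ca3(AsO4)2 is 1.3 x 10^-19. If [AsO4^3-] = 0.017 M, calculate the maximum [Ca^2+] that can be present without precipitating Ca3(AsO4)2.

Ca3(AsO4)2(s) ⇌ 3 Ca^2+ + 2 AsO4^3-
Ksp = [Ca^2+]^3[AsO4^3-]^2
Precipitation begins when Q = Ksp. With [AsO4^3-] = 0.017 M:
1.3 x 10^-19 = (0.017)^2 × [Ca^2+]^3
[Ca^2+] = (1.3 x 10^-19 / 2.89 × 10^-4)^(1/3) = 7.7 × 10^-6 M

[Ca^2+] ≈ 7.7 × 10^-6 M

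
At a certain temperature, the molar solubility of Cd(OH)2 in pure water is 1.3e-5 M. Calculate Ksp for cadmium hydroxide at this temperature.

Ksp = 8.8e-15

Cd(OH)2(s) <=> Cd^2+(aq) + 2 OH^-(aq)
For each mole of Cd(OH)2 that dissolves: [Cd^2+] = s, [OH^-] = 2s.
Ksp = [Cd^2+][OH^-]^2
Ksp = s(2s)^2 = 4s^3
Ksp = 4 × (1.3 x 10^-5)^3 = 8.8 x 10^-15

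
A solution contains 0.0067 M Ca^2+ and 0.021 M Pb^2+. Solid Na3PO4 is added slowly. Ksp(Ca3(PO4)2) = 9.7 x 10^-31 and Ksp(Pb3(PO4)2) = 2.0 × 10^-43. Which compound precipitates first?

Each salt begins to precipitate when Q = Ksp, i.e. when [PO4^3-] reaches its threshold.
For Ca3(PO4)2: 9.7 x 10^-31 = (0.0067)^3 × [PO4^3-]^2  ⇒  [PO4^3-] = 1.8 × 10^-12 M.
For Pb3(PO4)2: 2.0 × 10^-43 = (0.021)^3 × [PO4^3-]^2  ⇒  [PO4^3-] = 1.5 × 10^-19 M.
The salt with the lower threshold [PO4^3-] precipitates first: Pb3(PO4)2.

Pb3(PO4)2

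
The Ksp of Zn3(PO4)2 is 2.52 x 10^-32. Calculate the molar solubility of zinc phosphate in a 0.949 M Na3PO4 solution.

Zn3(PO4)2(s) <=> 3 Zn^2+(aq) + 2 PO4^3-(aq)
Ksp = [Zn^2+]^3[PO4^3-]^2
Let s = moles of Zn3(PO4)2 that dissolve per litre. [Zn^2+] = 3s, [PO4^3-] = 0.949 + 2s ≈ 0.949 (since PO4^3- from Na3PO4 dominates).
Ksp ≈ (3s)^3 × (0.949)^2
s = 1.01 × 10^-11 M
Check: 2s = 2.0 x 10^-11 ≪ 0.949, so the approximation is valid.

s = 1.01 × 10^-11 M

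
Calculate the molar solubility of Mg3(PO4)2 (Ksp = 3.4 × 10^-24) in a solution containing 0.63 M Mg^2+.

s = 1.8 x 10^-12 M

Mg3(PO4)2(s) ⇌ 3 Mg^2+(aq) + 2 PO4^3-(aq)
Ksp = [Mg^2+]^3[PO4^3-]^2
Let s be the molar solubility in this solution. [Mg^2+] = 0.63 + 3s ≈ 0.63, [PO4^3-] = 2s (common-ion effect: Mg^2+ is already 0.63 M).
Ksp ≈ (0.63)^3 × (2s)^2
s = 1.8 × 10^-12 M
Check: 3s = 5.5 × 10^-12 ≪ 0.63, so the approximation is valid.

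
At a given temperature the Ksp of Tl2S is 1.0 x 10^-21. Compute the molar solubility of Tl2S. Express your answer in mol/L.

Tl2S(s) <=> 2 Tl^+(aq) + S^2-(aq)
Ksp = [Tl^+]^2[S^2-]
If s mol/L of Tl2S dissolves, [Tl^+] = 2s and [S^2-] = s.
Substituting: Ksp = (2s)^2s = 4s^3
s^3 = 1.0 x 10^-21 / 4, so s = 6.3 × 10^-8 M

6.3e-8 M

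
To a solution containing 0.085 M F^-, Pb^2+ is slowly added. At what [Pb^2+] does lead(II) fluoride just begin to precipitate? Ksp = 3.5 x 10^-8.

[Pb^2+] ≈ 4.8e-6 M

PbF2(s) ⇌ Pb^2+ + 2 F^-
Ksp = [Pb^2+][F^-]^2
Precipitation begins when Q = Ksp. With [F^-] = 0.085 M:
3.5 x 10^-8 = (0.085)^2 × [Pb^2+]
[Pb^2+] = (3.5 x 10^-8 / 7.23 x 10^-3) = 4.8 x 10^-6 M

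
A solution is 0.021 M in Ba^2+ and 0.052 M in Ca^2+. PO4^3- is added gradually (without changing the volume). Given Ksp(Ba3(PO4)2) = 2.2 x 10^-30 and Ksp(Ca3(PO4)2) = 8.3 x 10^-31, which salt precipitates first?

Ca3(PO4)2

Precipitation of each salt starts when its ion product equals its Ksp.
For Ba3(PO4)2: 2.2 x 10^-30 = (0.021)^3 × [PO4^3-]^2  ⇒  [PO4^3-] = 4.9 × 10^-13 M.
For Ca3(PO4)2: 8.3 x 10^-31 = (0.052)^3 × [PO4^3-]^2  ⇒  [PO4^3-] = 7.7 × 10^-14 M.
The salt with the lower threshold [PO4^3-] precipitates first: Ca3(PO4)2.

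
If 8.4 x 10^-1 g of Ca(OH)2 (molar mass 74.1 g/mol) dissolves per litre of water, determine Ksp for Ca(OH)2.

Molar solubility s = (8.4 × 10^-1 g/L) / (74.1 g/mol) = 1.13 × 10^-2 M.
Ca(OH)2(s) ⇌ Ca^2+ + 2 OH^-
With molar solubility s: [Ca^2+] = s, [OH^-] = 2s.
Ksp = [Ca^2+][OH^-]^2
Substituting: Ksp = s(2s)^2 = 4s^3
Ksp = 4 × (1.13 x 10^-2)^3 = 5.8 × 10^-6

5.8 × 10^-6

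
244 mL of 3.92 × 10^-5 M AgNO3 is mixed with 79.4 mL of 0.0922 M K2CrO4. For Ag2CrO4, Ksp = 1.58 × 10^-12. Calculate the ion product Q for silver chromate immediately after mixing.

1.98 × 10^-11

Total volume = 244 + 79.4 = 323.4 mL.
[Ag^+] = 3.92 × 10^-5 × (244/323.4) = 2.958 x 10^-5 M
[CrO4^2-] = 9.22 × 10^-2 × (79.4/323.4) = 2.264 x 10^-2 M
Ag2CrO4(s) <=> 2 Ag^+(aq) + CrO4^2-(aq), so Q = [Ag^+]^2[CrO4^2-]
Q = (2.958 × 10^-5)^2(2.264 × 10^-2) = 1.98 x 10^-11
Q > Ksp, so Ag2CrO4 will precipitate.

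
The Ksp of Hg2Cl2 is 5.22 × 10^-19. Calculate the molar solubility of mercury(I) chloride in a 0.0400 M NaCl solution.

3.26 × 10^-16 M

Hg2Cl2(s) ⇌ Hg2^2+ + 2 Cl^-
Ksp = [Hg2^2+][Cl^-]^2
Let s be the molar solubility in this solution. [Hg2^2+] = s, [Cl^-] = 0.0400 + 2s ≈ 0.0400 (since Cl^- from NaCl dominates).
Ksp ≈ s × (0.0400)^2
s = 3.26 × 10^-16 M
Check: 2s = 6.5 × 10^-16 ≪ 0.0400, so the approximation is valid.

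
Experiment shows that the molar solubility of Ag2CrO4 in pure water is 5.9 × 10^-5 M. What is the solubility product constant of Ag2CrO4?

Ksp ≈ 8.2 × 10^-13

Ag2CrO4(s) ⇌ 2 Ag^+(aq) + CrO4^2-(aq)
For each mole of Ag2CrO4 that dissolves: [Ag^+] = 2s, [CrO4^2-] = s.
Ksp = [Ag^+]^2[CrO4^2-]
Ksp = (2s)^2s = 4s^3
With s = 5.9 × 10^-5: Ksp = 8.2 x 10^-13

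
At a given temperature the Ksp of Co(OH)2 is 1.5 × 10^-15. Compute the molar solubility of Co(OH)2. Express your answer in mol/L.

7.2 × 10^-6 M

Co(OH)2(s) <=> Co^2+ + 2 OH^-
Ksp = [Co^2+][OH^-]^2
With molar solubility s: [Co^2+] = s, [OH^-] = 2s.
So Ksp = s × (2s)^2 = 4s^3
Solving, s = (1.5 × 10^-15/4)^(1/3) = 7.2 × 10^-6 M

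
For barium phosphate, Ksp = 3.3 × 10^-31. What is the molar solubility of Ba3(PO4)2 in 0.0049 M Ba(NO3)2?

s ≈ 8.4 × 10^-13 M

Ba3(PO4)2(s) ⇌ 3 Ba^2+ + 2 PO4^3-
Ksp = [Ba^2+]^3[PO4^3-]^2
Let s be the molar solubility in this solution. [Ba^2+] = 0.0049 + 3s ≈ 0.0049, [PO4^3-] = 2s (common-ion effect: Ba^2+ is already 0.0049 M).
Ksp ≈ (0.0049)^3 × (2s)^2
s = 8.4 × 10^-13 M
Check: 3s = 2.5 × 10^-12 ≪ 0.0049, so the approximation is valid.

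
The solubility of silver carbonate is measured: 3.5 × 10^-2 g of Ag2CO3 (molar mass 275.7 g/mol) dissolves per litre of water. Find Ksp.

Molar solubility s = (3.5 x 10^-2 g/L) / (275.7 g/mol) = 1.27 × 10^-4 M.
Ag2CO3(s) ⇌ 2 Ag^+ + CO3^2-
If s mol/L of Ag2CO3 dissolves, [Ag^+] = 2s and [CO3^2-] = s.
Ksp = [Ag^+]^2[CO3^2-]
Substituting: Ksp = (2s)^2s = 4s^3
Ksp = 4 × (1.27 × 10^-4)^3 = 8.2 x 10^-12

8.2 × 10^-12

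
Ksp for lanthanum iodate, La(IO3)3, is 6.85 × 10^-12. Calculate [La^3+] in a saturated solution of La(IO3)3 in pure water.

[La^3+] = 7.10 × 10^-4 M

La(IO3)3(s) ⇌ La^3+(aq) + 3 IO3^-(aq)
Ksp = [La^3+][IO3^-]^3
Let s = molar solubility. Then [La^3+] = s and [IO3^-] = 3s.
Substituting: Ksp = s(3s)^3 = 27s^4
Solving, s = (6.85 × 10^-12/27)^(1/4) = 7.097 × 10^-4 M
[La^3+] = s = 7.10 × 10^-4 M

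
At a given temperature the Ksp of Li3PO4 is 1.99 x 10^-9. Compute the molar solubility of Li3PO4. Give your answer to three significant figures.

Li3PO4(s) ⇌ 3 Li^+ + PO4^3-
Ksp = [Li^+]^3[PO4^3-]
For each mole of Li3PO4 that dissolves: [Li^+] = 3s, [PO4^3-] = s.
Ksp = (3s)^3s = 27s^4
Solving, s = (1.99 x 10^-9/27)^(1/4) = 2.93 × 10^-3 M

2.93e-3 M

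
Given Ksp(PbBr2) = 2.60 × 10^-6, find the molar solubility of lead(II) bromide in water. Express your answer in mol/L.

PbBr2(s) ⇌ Pb^2+(aq) + 2 Br^-(aq)
Ksp = [Pb^2+][Br^-]^2
Let s = molar solubility. Then [Pb^2+] = s and [Br^-] = 2s.
Substituting: Ksp = s(2s)^2 = 4s^3
Solving, s = (2.60 × 10^-6/4)^(1/3) = 8.66 x 10^-3 M

8.66 × 10^-3 M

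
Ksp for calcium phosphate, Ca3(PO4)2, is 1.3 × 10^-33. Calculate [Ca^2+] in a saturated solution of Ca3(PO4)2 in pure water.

[Ca^2+] = 3.1 × 10^-7 M

Ca3(PO4)2(s) ⇌ 3 Ca^2+(aq) + 2 PO4^3-(aq)
Ksp = [Ca^2+]^3[PO4^3-]^2
With molar solubility s: [Ca^2+] = 3s, [PO4^3-] = 2s.
Ksp = (3s)^3(2s)^2 = 108s^5
s^5 = 1.3 × 10^-33 / 108, so s = 1.04 x 10^-7 M
[Ca^2+] = 3s = 3.1 x 10^-7 M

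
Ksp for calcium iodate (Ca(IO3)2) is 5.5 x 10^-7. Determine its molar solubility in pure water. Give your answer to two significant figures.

s = 5.2 × 10^-3 M

Ca(IO3)2(s) ⇌ Ca^2+ + 2 IO3^-
Ksp = [Ca^2+][IO3^-]^2
For each mole of Ca(IO3)2 that dissolves: [Ca^2+] = s, [IO3^-] = 2s.
So Ksp = s × (2s)^2 = 4s^3
Solving, s = (5.5 x 10^-7/4)^(1/3) = 5.2 × 10^-3 M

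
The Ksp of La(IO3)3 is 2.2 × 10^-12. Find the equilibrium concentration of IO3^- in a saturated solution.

La(IO3)3(s) ⇌ La^3+(aq) + 3 IO3^-(aq)
Ksp = [La^3+][IO3^-]^3
Let s = molar solubility. Then [La^3+] = s and [IO3^-] = 3s.
Substituting: Ksp = s(3s)^3 = 27s^4
Solving, s = (2.2 × 10^-12/27)^(1/4) = 5.34 x 10^-4 M
[IO3^-] = 3s = 1.6 × 10^-3 M

[IO3^-] = 1.6e-3 M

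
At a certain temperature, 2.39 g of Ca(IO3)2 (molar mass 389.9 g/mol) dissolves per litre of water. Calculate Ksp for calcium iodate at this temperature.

Molar solubility s = (2.39 g/L) / (389.9 g/mol) = 6.130 x 10^-3 M.
Ca(IO3)2(s) ⇌ Ca^2+(aq) + 2 IO3^-(aq)
Let s = molar solubility. Then [Ca^2+] = s and [IO3^-] = 2s.
Ksp = [Ca^2+][IO3^-]^2
Substituting: Ksp = s(2s)^2 = 4s^3
Ksp = 4 × (6.130 x 10^-3)^3 = 9.21 × 10^-7

Ksp = 9.21 x 10^-7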